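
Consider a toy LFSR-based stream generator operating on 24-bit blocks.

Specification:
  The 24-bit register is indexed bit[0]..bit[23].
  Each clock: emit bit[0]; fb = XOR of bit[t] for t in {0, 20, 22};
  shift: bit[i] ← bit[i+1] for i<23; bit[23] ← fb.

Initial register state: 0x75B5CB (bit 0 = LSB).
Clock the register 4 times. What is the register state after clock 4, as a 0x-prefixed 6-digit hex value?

0x975B5C

reg_0 = 0x75B5CB
clock 1: out=1, reg = 0xBADAE5
clock 2: out=1, reg = 0x5D6D72
clock 3: out=0, reg = 0x2EB6B9
clock 4: out=1, reg = 0x975B5C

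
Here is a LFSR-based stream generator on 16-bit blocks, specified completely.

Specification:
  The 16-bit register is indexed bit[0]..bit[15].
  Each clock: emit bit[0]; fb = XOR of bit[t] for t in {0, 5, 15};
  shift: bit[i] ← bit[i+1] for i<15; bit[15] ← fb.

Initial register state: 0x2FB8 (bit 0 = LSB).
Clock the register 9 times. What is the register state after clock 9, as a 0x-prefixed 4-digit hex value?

0x2197

reg_0 = 0x2FB8
clock 1: out=0, reg = 0x97DC
clock 2: out=0, reg = 0xCBEE
clock 3: out=0, reg = 0x65F7
clock 4: out=1, reg = 0x32FB
clock 5: out=1, reg = 0x197D
clock 6: out=1, reg = 0x0CBE
clock 7: out=0, reg = 0x865F
clock 8: out=1, reg = 0x432F
clock 9: out=1, reg = 0x2197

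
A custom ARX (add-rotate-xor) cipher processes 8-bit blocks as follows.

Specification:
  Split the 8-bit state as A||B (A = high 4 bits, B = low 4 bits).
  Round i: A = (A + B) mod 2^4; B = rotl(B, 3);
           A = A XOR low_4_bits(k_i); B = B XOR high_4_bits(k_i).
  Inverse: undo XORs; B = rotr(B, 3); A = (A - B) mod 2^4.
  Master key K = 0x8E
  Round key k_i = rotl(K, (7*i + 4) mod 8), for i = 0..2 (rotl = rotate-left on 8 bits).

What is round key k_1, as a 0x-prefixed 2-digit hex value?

0x74

K = 0x8E
k_0 = rotl(K, (7*0+4) mod 8) = rotl(K, 4) = 0xE8
k_1 = rotl(K, (7*1+4) mod 8) = rotl(K, 3) = 0x74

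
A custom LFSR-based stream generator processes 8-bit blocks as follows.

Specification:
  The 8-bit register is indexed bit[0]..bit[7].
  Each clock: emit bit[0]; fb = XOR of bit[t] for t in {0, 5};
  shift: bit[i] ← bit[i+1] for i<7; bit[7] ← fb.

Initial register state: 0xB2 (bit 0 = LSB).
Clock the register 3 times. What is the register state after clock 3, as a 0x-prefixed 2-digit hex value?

0xF6

reg_0 = 0xB2
clock 1: out=0, reg = 0xD9
clock 2: out=1, reg = 0xEC
clock 3: out=0, reg = 0xF6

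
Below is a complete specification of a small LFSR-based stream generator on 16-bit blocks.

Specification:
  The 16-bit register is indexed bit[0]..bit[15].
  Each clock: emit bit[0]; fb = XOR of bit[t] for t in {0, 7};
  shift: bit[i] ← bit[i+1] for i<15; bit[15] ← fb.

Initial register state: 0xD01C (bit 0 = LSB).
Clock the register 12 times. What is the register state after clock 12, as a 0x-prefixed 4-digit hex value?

0x9BCD

reg_0 = 0xD01C
clock 1: out=0, reg = 0x680E
clock 2: out=0, reg = 0x3407
clock 3: out=1, reg = 0x9A03
clock 4: out=1, reg = 0xCD01
clock 5: out=1, reg = 0xE680
clock 6: out=0, reg = 0xF340
clock 7: out=0, reg = 0x79A0
clock 8: out=0, reg = 0xBCD0
clock 9: out=0, reg = 0xDE68
clock 10: out=0, reg = 0x6F34
clock 11: out=0, reg = 0x379A
clock 12: out=0, reg = 0x9BCD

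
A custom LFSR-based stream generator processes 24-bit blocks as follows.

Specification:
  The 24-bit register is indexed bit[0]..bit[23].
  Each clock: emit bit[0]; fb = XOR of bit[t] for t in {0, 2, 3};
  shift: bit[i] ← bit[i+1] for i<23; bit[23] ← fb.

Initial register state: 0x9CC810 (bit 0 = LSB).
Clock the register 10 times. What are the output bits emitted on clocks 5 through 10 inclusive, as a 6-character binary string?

100000

reg_0 = 0x9CC810
clock 1: out=0, reg = 0x4E6408
clock 2: out=0, reg = 0xA73204
clock 3: out=0, reg = 0xD39902
clock 4: out=0, reg = 0x69CC81
clock 5: out=1, reg = 0xB4E640
clock 6: out=0, reg = 0x5A7320
clock 7: out=0, reg = 0x2D3990
clock 8: out=0, reg = 0x169CC8
clock 9: out=0, reg = 0x8B4E64
clock 10: out=0, reg = 0xC5A732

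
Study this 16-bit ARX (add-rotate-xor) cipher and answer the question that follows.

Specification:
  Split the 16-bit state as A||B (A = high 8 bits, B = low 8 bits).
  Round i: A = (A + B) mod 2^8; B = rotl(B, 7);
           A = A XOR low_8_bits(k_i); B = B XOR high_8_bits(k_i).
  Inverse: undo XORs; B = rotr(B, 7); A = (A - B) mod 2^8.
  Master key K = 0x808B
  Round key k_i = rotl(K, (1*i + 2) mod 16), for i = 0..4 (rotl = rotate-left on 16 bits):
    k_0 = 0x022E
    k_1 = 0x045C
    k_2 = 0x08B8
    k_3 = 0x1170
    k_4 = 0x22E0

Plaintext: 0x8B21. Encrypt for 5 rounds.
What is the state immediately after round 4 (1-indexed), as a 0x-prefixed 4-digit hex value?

0xAB46

s_0 = plaintext = 0x8B21
s_1 = Round(s_0, k_0) = 0x8292
s_2 = Round(s_1, k_1) = 0x484D
s_3 = Round(s_2, k_2) = 0x2DAE
s_4 = Round(s_3, k_3) = 0xAB46
s_5 = Round(s_4, k_4) = 0x1101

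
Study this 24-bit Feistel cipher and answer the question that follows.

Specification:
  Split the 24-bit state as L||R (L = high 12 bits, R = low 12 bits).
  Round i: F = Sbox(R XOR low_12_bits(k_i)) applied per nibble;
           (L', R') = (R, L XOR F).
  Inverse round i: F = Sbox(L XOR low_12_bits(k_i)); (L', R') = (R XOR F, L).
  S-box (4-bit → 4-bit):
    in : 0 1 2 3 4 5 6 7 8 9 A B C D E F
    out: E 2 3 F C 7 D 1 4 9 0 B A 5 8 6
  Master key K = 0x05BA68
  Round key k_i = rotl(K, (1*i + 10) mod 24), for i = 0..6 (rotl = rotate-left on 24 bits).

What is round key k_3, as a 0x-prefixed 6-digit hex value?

0x4D00B7

K = 0x05BA68
k_0 = rotl(K, (1*0+10) mod 24) = rotl(K, 10) = 0xE9A016
k_1 = rotl(K, (1*1+10) mod 24) = rotl(K, 11) = 0xD3402D
k_2 = rotl(K, (1*2+10) mod 24) = rotl(K, 12) = 0xA6805B
k_3 = rotl(K, (1*3+10) mod 24) = rotl(K, 13) = 0x4D00B7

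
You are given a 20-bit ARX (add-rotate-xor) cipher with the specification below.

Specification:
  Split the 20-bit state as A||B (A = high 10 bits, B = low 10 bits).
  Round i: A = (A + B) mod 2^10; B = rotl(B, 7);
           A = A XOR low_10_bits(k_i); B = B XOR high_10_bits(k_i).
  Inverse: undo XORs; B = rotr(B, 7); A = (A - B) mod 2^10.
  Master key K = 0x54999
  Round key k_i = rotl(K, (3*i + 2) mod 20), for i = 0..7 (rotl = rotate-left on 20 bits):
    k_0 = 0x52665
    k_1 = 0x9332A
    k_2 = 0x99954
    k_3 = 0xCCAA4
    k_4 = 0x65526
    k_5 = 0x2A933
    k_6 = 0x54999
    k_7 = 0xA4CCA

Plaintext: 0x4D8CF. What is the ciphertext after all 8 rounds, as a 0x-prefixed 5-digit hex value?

0x6C074

s_0 = plaintext = 0x4D8CF
s_1 = Round(s_0, k_0) = 0x182D0
s_2 = Round(s_1, k_1) = 0x06A16
s_3 = Round(s_2, k_2) = 0xD9124
s_4 = Round(s_3, k_3) = 0x8B116
s_5 = Round(s_4, k_4) = 0x992B7
s_6 = Round(s_5, k_5) = 0x0A37C
s_7 = Round(s_6, k_6) = 0x8F73D
s_8 = Round(s_7, k_7) = 0x6C074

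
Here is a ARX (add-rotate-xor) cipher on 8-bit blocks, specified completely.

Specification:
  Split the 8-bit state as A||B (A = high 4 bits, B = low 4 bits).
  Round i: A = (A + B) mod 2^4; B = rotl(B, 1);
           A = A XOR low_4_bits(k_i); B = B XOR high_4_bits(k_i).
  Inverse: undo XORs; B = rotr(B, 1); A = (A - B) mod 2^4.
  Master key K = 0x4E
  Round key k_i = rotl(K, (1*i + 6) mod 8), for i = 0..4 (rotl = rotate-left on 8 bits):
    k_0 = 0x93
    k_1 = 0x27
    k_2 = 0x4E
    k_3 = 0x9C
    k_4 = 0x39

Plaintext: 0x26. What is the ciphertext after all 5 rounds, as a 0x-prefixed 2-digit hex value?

s_0 = plaintext = 0x26
s_1 = Round(s_0, k_0) = 0xB5
s_2 = Round(s_1, k_1) = 0x78
s_3 = Round(s_2, k_2) = 0x15
s_4 = Round(s_3, k_3) = 0xA3
s_5 = Round(s_4, k_4) = 0x45

0x45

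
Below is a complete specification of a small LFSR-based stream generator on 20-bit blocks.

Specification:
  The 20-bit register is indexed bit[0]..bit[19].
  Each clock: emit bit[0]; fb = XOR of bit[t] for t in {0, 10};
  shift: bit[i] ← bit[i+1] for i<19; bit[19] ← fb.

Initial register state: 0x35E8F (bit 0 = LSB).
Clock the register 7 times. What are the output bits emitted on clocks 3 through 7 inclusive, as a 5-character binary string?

reg_0 = 0x35E8F
clock 1: out=1, reg = 0x1AF47
clock 2: out=1, reg = 0x0D7A3
clock 3: out=1, reg = 0x06BD1
clock 4: out=1, reg = 0x835E8
clock 5: out=0, reg = 0xC1AF4
clock 6: out=0, reg = 0x60D7A
clock 7: out=0, reg = 0xB06BD

11000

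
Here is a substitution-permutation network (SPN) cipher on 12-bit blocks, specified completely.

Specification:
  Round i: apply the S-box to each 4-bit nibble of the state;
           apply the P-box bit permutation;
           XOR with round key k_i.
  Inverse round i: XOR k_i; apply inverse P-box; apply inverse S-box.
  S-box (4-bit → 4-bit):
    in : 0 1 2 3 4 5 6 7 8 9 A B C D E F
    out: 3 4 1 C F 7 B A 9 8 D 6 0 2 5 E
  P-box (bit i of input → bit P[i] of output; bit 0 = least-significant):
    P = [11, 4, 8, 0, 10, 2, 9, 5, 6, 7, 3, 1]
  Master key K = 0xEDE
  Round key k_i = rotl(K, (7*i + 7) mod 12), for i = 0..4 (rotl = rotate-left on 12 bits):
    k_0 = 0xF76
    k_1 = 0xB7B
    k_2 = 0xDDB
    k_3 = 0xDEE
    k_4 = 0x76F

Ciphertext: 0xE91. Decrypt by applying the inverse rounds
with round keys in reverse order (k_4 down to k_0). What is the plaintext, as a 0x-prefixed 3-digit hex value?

s_0 = ciphertext = 0xE91
s_1 = InvRound(s_0, k_4) = 0x475
s_2 = InvRound(s_1, k_3) = 0xFC4
s_3 = InvRound(s_2, k_2) = 0x3B7
s_4 = InvRound(s_3, k_1) = 0x5D2
s_5 = InvRound(s_4, k_0) = 0xDF2

0xDF2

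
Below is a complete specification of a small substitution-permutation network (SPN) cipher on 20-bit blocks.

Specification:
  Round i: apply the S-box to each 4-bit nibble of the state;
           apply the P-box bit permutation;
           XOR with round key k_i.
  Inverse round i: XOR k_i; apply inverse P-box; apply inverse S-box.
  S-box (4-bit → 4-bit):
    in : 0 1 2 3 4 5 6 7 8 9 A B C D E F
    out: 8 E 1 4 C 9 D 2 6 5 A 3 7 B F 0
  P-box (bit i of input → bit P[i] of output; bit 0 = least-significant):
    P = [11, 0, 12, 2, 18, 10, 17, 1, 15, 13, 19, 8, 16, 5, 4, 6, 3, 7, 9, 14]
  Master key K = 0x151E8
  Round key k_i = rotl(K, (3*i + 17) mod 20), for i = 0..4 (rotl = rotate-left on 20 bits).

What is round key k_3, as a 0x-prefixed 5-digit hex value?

0x47A05

K = 0x151E8
k_0 = rotl(K, (3*0+17) mod 20) = rotl(K, 17) = 0x02A3D
k_1 = rotl(K, (3*1+17) mod 20) = rotl(K, 0) = 0x151E8
k_2 = rotl(K, (3*2+17) mod 20) = rotl(K, 3) = 0xA8F40
k_3 = rotl(K, (3*3+17) mod 20) = rotl(K, 6) = 0x47A05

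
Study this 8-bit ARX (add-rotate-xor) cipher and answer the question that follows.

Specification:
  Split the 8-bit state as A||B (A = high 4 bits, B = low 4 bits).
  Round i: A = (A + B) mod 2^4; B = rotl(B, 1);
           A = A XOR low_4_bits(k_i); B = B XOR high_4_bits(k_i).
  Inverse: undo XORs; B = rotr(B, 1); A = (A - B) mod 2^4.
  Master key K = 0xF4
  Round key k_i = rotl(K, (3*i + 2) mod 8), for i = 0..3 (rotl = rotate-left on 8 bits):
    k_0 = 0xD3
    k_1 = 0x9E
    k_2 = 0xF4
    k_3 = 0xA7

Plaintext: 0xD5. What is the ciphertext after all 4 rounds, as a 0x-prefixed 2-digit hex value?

s_0 = plaintext = 0xD5
s_1 = Round(s_0, k_0) = 0x17
s_2 = Round(s_1, k_1) = 0x67
s_3 = Round(s_2, k_2) = 0x91
s_4 = Round(s_3, k_3) = 0xD8

0xD8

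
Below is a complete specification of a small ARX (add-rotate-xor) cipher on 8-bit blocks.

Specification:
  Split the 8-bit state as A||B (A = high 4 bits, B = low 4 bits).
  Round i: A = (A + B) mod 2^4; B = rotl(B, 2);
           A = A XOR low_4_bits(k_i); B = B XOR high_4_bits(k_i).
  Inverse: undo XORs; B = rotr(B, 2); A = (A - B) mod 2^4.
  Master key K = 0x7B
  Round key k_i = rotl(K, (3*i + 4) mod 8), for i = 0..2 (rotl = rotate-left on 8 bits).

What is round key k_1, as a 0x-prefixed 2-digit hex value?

K = 0x7B
k_0 = rotl(K, (3*0+4) mod 8) = rotl(K, 4) = 0xB7
k_1 = rotl(K, (3*1+4) mod 8) = rotl(K, 7) = 0xBD

0xBD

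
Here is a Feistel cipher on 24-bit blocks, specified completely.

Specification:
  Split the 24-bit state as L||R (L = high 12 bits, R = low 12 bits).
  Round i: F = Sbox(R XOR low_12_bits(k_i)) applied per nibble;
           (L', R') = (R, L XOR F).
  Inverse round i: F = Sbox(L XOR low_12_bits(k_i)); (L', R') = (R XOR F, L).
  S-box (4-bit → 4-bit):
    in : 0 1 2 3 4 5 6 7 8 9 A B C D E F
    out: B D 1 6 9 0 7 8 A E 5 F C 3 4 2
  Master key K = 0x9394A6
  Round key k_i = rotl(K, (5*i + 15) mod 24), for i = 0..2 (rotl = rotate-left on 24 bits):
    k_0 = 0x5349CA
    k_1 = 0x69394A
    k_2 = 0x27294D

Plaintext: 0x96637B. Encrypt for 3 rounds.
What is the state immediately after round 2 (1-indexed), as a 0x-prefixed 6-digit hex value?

s_0 = plaintext = 0x96637B
s_1 = Round(s_0, k_0) = 0x37BC9B
s_2 = Round(s_1, k_1) = 0xC9B346
s_3 = Round(s_2, k_2) = 0x346924

0xC9B346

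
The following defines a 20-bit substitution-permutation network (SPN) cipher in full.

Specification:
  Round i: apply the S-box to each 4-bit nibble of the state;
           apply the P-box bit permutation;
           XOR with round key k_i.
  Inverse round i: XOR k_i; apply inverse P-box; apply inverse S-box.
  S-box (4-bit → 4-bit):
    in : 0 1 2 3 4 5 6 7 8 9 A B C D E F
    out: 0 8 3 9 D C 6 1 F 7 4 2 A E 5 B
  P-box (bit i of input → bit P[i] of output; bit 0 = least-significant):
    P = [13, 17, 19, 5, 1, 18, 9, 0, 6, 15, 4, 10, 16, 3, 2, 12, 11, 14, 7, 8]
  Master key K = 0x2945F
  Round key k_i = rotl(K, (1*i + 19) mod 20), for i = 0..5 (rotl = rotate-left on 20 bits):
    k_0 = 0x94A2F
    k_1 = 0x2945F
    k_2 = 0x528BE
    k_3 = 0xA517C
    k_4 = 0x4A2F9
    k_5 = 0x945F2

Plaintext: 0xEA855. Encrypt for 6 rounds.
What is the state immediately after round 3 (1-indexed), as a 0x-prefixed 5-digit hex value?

s_0 = plaintext = 0xEA855
s_1 = Round(s_0, k_0) = 0x1C4DA
s_2 = Round(s_1, k_1) = 0xE8306
s_3 = Round(s_2, k_2) = 0xE3472
s_4 = Round(s_3, k_3) = 0x96DAE
s_5 = Round(s_4, k_4) = 0xC4C65
s_6 = Round(s_5, k_5) = 0x492D6

0xE3472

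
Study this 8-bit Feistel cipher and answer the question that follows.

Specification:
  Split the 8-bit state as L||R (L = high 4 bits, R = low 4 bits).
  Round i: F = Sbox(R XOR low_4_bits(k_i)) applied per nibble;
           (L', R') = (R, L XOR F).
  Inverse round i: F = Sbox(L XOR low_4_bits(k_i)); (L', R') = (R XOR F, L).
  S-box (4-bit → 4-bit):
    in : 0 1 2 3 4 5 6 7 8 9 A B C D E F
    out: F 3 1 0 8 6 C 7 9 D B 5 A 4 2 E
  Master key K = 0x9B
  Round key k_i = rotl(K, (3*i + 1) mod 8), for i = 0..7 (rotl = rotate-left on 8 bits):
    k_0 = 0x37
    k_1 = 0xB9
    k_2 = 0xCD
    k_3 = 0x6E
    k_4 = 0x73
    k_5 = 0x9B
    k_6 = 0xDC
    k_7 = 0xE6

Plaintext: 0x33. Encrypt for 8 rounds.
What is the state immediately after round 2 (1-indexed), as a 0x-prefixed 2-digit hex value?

0xB2

s_0 = plaintext = 0x33
s_1 = Round(s_0, k_0) = 0x3B
s_2 = Round(s_1, k_1) = 0xB2
s_3 = Round(s_2, k_2) = 0x25
s_4 = Round(s_3, k_3) = 0x57
s_5 = Round(s_4, k_4) = 0x7D
s_6 = Round(s_5, k_5) = 0xDB
s_7 = Round(s_6, k_6) = 0xBA
s_8 = Round(s_7, k_7) = 0xA1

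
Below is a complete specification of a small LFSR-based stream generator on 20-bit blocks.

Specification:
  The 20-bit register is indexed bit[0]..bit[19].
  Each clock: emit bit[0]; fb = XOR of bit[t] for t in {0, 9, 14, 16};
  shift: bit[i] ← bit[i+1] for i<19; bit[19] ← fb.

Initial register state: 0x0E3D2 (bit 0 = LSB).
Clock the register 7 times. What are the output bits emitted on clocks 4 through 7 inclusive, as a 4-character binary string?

0101

reg_0 = 0x0E3D2
clock 1: out=0, reg = 0x071E9
clock 2: out=1, reg = 0x038F4
clock 3: out=0, reg = 0x01C7A
clock 4: out=0, reg = 0x00E3D
clock 5: out=1, reg = 0x0071E
clock 6: out=0, reg = 0x8038F
clock 7: out=1, reg = 0x401C7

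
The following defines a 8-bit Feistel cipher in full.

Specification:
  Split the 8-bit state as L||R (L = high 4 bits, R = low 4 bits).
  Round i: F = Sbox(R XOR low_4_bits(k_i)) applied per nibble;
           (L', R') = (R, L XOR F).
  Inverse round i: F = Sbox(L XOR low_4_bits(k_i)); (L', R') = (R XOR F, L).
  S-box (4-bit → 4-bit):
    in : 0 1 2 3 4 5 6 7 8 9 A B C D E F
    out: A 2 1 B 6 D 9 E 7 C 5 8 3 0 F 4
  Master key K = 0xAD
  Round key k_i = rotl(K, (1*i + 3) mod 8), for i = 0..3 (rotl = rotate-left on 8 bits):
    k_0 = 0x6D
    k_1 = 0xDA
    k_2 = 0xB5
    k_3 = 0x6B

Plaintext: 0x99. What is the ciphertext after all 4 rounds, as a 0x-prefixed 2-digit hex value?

s_0 = plaintext = 0x99
s_1 = Round(s_0, k_0) = 0x9F
s_2 = Round(s_1, k_1) = 0xF4
s_3 = Round(s_2, k_2) = 0x4D
s_4 = Round(s_3, k_3) = 0xDD

0xDD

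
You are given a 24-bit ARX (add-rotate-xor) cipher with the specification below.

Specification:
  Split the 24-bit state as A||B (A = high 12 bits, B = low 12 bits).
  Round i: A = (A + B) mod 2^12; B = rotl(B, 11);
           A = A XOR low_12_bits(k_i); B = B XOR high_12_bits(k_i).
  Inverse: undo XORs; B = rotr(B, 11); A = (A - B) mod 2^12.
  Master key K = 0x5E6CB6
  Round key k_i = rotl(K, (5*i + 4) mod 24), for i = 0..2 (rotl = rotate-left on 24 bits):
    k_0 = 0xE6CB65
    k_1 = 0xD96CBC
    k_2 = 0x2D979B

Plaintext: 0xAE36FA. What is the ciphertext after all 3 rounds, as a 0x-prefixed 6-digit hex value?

s_0 = plaintext = 0xAE36FA
s_1 = Round(s_0, k_0) = 0xAB8D11
s_2 = Round(s_1, k_1) = 0xB7531E
s_3 = Round(s_2, k_2) = 0x908356

0x908356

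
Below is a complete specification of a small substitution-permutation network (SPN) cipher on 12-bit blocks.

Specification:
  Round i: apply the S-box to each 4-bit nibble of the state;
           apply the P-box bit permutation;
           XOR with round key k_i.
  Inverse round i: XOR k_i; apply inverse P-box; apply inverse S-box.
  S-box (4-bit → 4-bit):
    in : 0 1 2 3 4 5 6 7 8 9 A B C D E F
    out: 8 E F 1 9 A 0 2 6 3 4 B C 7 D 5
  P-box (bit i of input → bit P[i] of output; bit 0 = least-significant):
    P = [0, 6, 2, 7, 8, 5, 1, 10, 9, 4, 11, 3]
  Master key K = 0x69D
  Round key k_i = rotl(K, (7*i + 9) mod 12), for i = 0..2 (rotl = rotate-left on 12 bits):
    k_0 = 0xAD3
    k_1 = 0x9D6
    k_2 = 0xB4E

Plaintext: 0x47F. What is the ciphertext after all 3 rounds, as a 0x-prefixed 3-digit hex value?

0xE82

s_0 = plaintext = 0x47F
s_1 = Round(s_0, k_0) = 0x8FE
s_2 = Round(s_1, k_1) = 0x041
s_3 = Round(s_2, k_2) = 0xE82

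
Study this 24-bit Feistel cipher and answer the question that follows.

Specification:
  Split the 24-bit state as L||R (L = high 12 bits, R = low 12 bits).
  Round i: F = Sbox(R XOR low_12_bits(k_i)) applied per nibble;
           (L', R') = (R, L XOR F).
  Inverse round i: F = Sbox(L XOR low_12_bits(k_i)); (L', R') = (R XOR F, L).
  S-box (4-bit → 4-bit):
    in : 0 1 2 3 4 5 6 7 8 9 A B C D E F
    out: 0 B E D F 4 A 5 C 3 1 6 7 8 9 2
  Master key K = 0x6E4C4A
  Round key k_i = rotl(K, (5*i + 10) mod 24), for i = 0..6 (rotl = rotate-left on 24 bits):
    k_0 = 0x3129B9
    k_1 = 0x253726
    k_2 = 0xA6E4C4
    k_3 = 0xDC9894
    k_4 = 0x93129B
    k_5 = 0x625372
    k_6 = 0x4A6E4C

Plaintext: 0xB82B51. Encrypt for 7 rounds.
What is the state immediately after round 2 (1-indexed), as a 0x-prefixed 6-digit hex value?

s_0 = plaintext = 0xB82B51
s_1 = Round(s_0, k_0) = 0xB5151E
s_2 = Round(s_1, k_1) = 0x51E58D
s_3 = Round(s_2, k_2) = 0x58DEED
s_4 = Round(s_3, k_3) = 0xEEDFDE
s_5 = Round(s_4, k_4) = 0xFDE619
s_6 = Round(s_5, k_5) = 0x619B78
s_7 = Round(s_6, k_6) = 0xB782C6

0x51E58D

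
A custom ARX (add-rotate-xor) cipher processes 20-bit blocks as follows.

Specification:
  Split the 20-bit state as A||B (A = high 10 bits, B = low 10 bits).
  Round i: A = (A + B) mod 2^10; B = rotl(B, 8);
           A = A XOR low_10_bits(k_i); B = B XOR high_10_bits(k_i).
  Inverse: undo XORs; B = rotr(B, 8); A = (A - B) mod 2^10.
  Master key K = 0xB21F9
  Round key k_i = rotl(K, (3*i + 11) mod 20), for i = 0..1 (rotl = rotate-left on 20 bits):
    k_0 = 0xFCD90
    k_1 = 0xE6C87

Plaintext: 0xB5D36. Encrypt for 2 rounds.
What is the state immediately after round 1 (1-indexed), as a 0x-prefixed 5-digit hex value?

0x675BE

s_0 = plaintext = 0xB5D36
s_1 = Round(s_0, k_0) = 0x675BE
s_2 = Round(s_1, k_1) = 0xF71F4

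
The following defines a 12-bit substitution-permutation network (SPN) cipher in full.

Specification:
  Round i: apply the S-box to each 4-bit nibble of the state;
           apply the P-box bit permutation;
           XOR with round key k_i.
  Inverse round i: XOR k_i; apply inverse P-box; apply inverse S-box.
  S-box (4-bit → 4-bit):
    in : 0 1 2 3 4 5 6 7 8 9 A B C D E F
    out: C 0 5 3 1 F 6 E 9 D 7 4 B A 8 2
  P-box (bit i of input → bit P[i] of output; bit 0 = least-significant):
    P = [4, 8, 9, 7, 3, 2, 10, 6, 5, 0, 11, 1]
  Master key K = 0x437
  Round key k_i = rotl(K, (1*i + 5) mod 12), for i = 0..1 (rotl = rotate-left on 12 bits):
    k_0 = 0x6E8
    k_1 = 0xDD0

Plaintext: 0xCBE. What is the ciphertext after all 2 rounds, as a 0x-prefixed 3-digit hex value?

0x7F8

s_0 = plaintext = 0xCBE
s_1 = Round(s_0, k_0) = 0x24B
s_2 = Round(s_1, k_1) = 0x7F8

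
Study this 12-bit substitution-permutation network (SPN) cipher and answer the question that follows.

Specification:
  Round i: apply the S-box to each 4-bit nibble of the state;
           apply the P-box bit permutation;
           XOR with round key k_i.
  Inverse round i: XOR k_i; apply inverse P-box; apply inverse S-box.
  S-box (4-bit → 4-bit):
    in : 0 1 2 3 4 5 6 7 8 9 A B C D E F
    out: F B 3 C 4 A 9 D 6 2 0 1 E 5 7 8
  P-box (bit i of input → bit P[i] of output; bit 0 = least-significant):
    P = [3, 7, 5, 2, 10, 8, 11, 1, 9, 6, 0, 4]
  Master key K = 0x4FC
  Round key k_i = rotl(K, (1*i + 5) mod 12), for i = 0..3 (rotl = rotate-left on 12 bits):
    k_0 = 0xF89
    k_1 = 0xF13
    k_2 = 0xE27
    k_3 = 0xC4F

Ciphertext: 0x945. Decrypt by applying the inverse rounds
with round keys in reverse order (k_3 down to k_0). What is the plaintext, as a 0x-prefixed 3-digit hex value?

0x423

s_0 = ciphertext = 0x945
s_1 = InvRound(s_0, k_3) = 0xA1B
s_2 = InvRound(s_1, k_2) = 0xFB7
s_3 = InvRound(s_2, k_1) = 0xAAC
s_4 = InvRound(s_3, k_0) = 0x423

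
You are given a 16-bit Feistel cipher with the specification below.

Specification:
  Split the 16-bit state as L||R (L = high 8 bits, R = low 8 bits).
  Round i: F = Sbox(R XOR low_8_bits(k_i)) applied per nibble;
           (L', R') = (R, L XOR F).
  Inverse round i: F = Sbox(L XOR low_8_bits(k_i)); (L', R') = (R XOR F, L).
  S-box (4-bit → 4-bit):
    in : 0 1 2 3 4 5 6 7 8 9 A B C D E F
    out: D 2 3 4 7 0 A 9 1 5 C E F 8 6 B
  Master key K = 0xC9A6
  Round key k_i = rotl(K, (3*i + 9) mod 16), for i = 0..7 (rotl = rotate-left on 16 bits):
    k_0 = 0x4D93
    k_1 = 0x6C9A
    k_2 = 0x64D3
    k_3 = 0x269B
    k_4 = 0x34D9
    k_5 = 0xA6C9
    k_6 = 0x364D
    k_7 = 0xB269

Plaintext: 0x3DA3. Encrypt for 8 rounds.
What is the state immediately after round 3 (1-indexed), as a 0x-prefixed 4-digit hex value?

s_0 = plaintext = 0x3DA3
s_1 = Round(s_0, k_0) = 0xA370
s_2 = Round(s_1, k_1) = 0x70CF
s_3 = Round(s_2, k_2) = 0xCF5F
s_4 = Round(s_3, k_3) = 0x5F38
s_5 = Round(s_4, k_4) = 0x383D
s_6 = Round(s_5, k_5) = 0x3D8F
s_7 = Round(s_6, k_6) = 0x8FCE
s_8 = Round(s_7, k_7) = 0xCE46

0xCF5F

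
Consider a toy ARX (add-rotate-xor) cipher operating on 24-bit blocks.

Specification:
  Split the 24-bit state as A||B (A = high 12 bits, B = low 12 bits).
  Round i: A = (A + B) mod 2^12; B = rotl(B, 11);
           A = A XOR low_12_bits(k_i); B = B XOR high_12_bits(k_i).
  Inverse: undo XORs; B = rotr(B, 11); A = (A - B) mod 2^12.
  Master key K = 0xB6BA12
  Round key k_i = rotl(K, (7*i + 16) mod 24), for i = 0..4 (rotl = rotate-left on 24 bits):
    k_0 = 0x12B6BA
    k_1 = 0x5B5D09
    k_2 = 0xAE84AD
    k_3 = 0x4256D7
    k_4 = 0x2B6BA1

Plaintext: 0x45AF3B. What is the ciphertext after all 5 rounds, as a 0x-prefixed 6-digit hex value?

0xA0A643

s_0 = plaintext = 0x45AF3B
s_1 = Round(s_0, k_0) = 0x52FEB6
s_2 = Round(s_1, k_1) = 0xEEC2EE
s_3 = Round(s_2, k_2) = 0x577B9F
s_4 = Round(s_3, k_3) = 0x7C19EA
s_5 = Round(s_4, k_4) = 0xA0A643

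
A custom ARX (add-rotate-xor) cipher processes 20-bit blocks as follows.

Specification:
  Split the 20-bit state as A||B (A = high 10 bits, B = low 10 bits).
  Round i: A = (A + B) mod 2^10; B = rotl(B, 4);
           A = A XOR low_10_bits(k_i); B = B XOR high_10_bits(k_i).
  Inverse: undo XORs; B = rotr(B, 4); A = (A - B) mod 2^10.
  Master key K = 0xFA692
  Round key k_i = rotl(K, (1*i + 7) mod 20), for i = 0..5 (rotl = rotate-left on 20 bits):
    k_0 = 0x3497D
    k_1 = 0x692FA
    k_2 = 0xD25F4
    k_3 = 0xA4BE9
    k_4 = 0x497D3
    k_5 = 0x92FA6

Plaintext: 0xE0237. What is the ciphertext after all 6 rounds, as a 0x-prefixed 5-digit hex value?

s_0 = plaintext = 0xE0237
s_1 = Round(s_0, k_0) = 0x32BAA
s_2 = Round(s_1, k_1) = 0xA3B0A
s_3 = Round(s_2, k_2) = 0x1B3E5
s_4 = Round(s_3, k_3) = 0xEE0CD
s_5 = Round(s_4, k_4) = 0xD59F6
s_6 = Round(s_5, k_5) = 0xBA92C

0xBA92C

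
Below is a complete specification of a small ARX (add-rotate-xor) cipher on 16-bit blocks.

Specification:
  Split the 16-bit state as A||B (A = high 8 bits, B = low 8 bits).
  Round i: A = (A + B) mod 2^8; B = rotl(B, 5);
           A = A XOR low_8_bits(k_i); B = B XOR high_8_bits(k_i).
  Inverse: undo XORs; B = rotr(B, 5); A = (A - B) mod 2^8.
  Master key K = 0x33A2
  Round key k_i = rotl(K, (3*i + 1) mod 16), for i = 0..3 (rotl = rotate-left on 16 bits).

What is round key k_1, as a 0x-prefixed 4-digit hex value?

0x3A23

K = 0x33A2
k_0 = rotl(K, (3*0+1) mod 16) = rotl(K, 1) = 0x6744
k_1 = rotl(K, (3*1+1) mod 16) = rotl(K, 4) = 0x3A23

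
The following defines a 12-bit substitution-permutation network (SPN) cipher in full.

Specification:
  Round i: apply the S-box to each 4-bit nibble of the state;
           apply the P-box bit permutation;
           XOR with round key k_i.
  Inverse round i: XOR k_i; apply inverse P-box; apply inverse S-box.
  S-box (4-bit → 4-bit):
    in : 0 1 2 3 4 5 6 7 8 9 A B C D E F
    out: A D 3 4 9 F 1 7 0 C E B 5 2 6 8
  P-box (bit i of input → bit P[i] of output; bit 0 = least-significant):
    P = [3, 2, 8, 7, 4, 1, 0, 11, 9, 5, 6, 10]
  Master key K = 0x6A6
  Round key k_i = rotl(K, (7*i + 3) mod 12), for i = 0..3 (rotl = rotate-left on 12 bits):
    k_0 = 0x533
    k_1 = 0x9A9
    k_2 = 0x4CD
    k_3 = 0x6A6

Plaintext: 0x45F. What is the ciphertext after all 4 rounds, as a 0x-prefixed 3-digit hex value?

s_0 = plaintext = 0x45F
s_1 = Round(s_0, k_0) = 0xBA0
s_2 = Round(s_1, k_1) = 0x70E
s_3 = Round(s_2, k_2) = 0xFAB
s_4 = Round(s_3, k_3) = 0xA29

0xA29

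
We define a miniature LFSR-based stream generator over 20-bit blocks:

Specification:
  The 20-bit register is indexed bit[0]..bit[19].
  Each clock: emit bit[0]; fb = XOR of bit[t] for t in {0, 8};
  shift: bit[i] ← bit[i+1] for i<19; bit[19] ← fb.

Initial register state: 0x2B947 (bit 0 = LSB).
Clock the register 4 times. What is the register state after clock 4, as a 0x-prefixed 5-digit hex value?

0xE2B94

reg_0 = 0x2B947
clock 1: out=1, reg = 0x15CA3
clock 2: out=1, reg = 0x8AE51
clock 3: out=1, reg = 0xC5728
clock 4: out=0, reg = 0xE2B94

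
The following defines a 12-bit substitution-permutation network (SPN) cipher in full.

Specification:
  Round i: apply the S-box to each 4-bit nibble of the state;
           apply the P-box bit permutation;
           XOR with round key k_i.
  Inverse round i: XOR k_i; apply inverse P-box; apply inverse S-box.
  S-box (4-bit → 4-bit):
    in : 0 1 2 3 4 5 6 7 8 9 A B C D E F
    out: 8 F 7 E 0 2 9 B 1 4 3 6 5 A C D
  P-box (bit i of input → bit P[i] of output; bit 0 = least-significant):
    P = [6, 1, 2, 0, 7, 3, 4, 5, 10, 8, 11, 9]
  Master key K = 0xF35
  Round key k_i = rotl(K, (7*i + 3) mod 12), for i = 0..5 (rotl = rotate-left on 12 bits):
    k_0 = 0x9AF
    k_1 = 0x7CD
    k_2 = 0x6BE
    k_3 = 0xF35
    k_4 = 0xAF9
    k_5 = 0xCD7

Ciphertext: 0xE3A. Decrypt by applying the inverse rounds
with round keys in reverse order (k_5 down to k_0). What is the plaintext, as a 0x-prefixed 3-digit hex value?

s_0 = ciphertext = 0xE3A
s_1 = InvRound(s_0, k_5) = 0x07F
s_2 = InvRound(s_1, k_4) = 0xE8B
s_3 = InvRound(s_2, k_3) = 0x51B
s_4 = InvRound(s_3, k_2) = 0xD6E
s_5 = InvRound(s_4, k_1) = 0xE6D
s_6 = InvRound(s_5, k_0) = 0x78A

0x78A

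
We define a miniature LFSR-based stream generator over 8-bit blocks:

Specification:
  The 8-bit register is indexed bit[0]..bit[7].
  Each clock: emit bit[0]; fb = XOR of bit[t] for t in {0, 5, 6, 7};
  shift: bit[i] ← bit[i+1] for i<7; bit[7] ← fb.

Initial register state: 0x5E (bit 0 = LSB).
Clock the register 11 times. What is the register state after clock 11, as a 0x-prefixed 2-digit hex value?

0x12

reg_0 = 0x5E
clock 1: out=0, reg = 0xAF
clock 2: out=1, reg = 0xD7
clock 3: out=1, reg = 0xEB
clock 4: out=1, reg = 0x75
clock 5: out=1, reg = 0xBA
clock 6: out=0, reg = 0x5D
clock 7: out=1, reg = 0x2E
clock 8: out=0, reg = 0x97
clock 9: out=1, reg = 0x4B
clock 10: out=1, reg = 0x25
clock 11: out=1, reg = 0x12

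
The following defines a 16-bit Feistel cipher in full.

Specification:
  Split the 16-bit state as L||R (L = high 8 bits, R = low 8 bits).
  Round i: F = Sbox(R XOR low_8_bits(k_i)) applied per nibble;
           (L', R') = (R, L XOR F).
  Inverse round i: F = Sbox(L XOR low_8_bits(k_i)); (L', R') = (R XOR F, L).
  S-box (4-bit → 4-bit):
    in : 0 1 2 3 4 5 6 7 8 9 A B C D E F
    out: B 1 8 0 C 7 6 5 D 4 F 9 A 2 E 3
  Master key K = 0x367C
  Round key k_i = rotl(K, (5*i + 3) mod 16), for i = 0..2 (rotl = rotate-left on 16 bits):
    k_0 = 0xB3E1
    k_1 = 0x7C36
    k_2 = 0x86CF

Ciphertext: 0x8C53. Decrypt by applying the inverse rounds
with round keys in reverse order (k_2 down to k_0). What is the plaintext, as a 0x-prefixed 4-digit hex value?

s_0 = ciphertext = 0x8C53
s_1 = InvRound(s_0, k_2) = 0x938C
s_2 = InvRound(s_1, k_1) = 0x7B93
s_3 = InvRound(s_2, k_0) = 0xDC7B

0xDC7B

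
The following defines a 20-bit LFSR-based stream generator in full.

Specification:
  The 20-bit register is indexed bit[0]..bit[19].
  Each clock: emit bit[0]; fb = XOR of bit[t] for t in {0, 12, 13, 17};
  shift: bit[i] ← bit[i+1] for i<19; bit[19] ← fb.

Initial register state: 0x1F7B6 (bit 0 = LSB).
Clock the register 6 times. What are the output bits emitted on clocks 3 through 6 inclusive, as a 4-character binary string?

reg_0 = 0x1F7B6
clock 1: out=0, reg = 0x0FBDB
clock 2: out=1, reg = 0x87DED
clock 3: out=1, reg = 0xC3EF6
clock 4: out=0, reg = 0x61F7B
clock 5: out=1, reg = 0xB0FBD
clock 6: out=1, reg = 0x587DE

1011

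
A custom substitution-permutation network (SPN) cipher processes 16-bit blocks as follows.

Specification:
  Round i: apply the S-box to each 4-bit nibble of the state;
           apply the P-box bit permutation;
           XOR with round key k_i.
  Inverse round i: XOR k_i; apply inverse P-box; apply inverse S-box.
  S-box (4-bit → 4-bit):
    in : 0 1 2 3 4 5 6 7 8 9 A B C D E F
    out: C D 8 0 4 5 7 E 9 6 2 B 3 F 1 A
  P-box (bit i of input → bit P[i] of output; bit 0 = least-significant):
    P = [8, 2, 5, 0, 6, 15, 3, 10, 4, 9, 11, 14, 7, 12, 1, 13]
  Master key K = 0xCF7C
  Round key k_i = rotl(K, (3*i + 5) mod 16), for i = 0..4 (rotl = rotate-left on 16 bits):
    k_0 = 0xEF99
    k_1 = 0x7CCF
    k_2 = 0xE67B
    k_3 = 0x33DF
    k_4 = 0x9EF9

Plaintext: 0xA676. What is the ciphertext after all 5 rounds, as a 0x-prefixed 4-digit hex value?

0x8236

s_0 = plaintext = 0xA676
s_1 = Round(s_0, k_0) = 0x70A5
s_2 = Round(s_1, k_1) = 0x85ED
s_3 = Round(s_2, k_2) = 0xCF8E
s_4 = Round(s_3, k_3) = 0x641F
s_5 = Round(s_4, k_4) = 0x8236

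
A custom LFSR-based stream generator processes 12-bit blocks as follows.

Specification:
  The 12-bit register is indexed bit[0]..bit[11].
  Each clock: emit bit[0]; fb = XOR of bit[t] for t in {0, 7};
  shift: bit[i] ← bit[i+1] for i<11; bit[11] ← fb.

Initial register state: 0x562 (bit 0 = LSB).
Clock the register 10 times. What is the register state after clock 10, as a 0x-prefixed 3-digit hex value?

0x1A1

reg_0 = 0x562
clock 1: out=0, reg = 0x2B1
clock 2: out=1, reg = 0x158
clock 3: out=0, reg = 0x0AC
clock 4: out=0, reg = 0x856
clock 5: out=0, reg = 0x42B
clock 6: out=1, reg = 0xA15
clock 7: out=1, reg = 0xD0A
clock 8: out=0, reg = 0x685
clock 9: out=1, reg = 0x342
clock 10: out=0, reg = 0x1A1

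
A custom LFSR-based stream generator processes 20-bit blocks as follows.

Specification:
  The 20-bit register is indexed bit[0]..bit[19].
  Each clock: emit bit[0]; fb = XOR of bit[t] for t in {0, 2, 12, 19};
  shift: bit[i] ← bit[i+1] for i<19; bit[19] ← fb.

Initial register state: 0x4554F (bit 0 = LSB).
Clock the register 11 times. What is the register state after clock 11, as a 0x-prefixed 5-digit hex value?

0xA6E8A

reg_0 = 0x4554F
clock 1: out=1, reg = 0xA2AA7
clock 2: out=1, reg = 0xD1553
clock 3: out=1, reg = 0xE8AA9
clock 4: out=1, reg = 0x74554
clock 5: out=0, reg = 0xBA2AA
clock 6: out=0, reg = 0xDD155
clock 7: out=1, reg = 0x6E8AA
clock 8: out=0, reg = 0x37455
clock 9: out=1, reg = 0x9BA2A
clock 10: out=0, reg = 0x4DD15
clock 11: out=1, reg = 0xA6E8A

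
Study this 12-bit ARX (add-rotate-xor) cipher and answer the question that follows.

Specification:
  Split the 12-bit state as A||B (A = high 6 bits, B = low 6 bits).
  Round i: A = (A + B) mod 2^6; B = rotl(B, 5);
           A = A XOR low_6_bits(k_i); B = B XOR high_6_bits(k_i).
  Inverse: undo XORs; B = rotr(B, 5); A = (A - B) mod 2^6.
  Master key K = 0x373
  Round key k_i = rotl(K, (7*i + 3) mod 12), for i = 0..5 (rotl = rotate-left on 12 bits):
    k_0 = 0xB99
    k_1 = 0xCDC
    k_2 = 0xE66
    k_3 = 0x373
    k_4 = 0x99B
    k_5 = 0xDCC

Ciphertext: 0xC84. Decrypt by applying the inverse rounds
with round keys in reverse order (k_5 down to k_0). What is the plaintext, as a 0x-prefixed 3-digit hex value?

0xCAE

s_0 = ciphertext = 0xC84
s_1 = InvRound(s_0, k_5) = 0x5E7
s_2 = InvRound(s_1, k_4) = 0x282
s_3 = InvRound(s_2, k_3) = 0x6DE
s_4 = InvRound(s_3, k_2) = 0xB8F
s_5 = InvRound(s_4, k_1) = 0xE79
s_6 = InvRound(s_5, k_0) = 0xCAE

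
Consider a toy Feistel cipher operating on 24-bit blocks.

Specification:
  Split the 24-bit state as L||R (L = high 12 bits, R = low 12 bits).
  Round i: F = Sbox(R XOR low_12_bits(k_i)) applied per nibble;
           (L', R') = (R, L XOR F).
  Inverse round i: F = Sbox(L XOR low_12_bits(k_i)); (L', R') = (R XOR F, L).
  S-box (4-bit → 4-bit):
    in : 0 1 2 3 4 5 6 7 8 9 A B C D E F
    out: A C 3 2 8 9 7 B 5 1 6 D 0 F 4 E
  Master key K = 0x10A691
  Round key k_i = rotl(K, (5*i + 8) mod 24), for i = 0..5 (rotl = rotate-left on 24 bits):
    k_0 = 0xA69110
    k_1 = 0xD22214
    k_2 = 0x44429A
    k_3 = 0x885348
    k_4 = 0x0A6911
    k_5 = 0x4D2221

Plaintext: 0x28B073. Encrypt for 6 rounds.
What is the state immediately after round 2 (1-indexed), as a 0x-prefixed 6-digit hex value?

s_0 = plaintext = 0x28B073
s_1 = Round(s_0, k_0) = 0x073EF9
s_2 = Round(s_1, k_1) = 0xEF903C
s_3 = Round(s_2, k_2) = 0x03CD9E
s_4 = Round(s_3, k_3) = 0xD9E4CB
s_5 = Round(s_4, k_4) = 0x4CB268
s_6 = Round(s_5, k_5) = 0x268E4A

0xEF903C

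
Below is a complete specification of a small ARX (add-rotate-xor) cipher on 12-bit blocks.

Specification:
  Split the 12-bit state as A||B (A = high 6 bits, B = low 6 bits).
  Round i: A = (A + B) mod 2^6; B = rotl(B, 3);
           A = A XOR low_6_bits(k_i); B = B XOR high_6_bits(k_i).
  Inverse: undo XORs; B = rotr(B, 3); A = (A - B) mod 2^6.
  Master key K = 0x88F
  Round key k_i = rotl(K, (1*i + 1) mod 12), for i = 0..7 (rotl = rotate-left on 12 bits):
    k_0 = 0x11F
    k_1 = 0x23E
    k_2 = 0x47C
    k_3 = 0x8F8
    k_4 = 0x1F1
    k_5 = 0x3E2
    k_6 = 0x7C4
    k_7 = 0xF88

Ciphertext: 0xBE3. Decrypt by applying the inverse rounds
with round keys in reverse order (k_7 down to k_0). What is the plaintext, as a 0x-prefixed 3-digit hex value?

0xF10

s_0 = ciphertext = 0xBE3
s_1 = InvRound(s_0, k_7) = 0xF2B
s_2 = InvRound(s_1, k_6) = 0x4A6
s_3 = InvRound(s_2, k_5) = 0x8CD
s_4 = InvRound(s_3, k_4) = 0x051
s_5 = InvRound(s_4, k_3) = 0x8D6
s_6 = InvRound(s_5, k_2) = 0x9F8
s_7 = InvRound(s_6, k_1) = 0x4C6
s_8 = InvRound(s_7, k_0) = 0xF10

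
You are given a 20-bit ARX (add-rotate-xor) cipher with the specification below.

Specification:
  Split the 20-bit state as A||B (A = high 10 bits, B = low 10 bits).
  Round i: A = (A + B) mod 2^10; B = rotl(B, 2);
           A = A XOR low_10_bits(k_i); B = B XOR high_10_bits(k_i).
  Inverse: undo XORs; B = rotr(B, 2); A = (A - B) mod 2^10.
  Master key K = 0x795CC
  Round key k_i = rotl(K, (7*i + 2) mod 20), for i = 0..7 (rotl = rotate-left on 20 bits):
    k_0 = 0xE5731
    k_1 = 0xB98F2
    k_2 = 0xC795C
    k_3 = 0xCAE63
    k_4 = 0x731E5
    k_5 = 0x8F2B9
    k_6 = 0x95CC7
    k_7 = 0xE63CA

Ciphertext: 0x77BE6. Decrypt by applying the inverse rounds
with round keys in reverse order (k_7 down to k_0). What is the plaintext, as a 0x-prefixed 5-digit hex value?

s_0 = ciphertext = 0x77BE6
s_1 = InvRound(s_0, k_7) = 0xFD61F
s_2 = InvRound(s_1, k_6) = 0xC8012
s_3 = InvRound(s_2, k_5) = 0xC3A8B
s_4 = InvRound(s_3, k_4) = 0xC6BD1
s_5 = InvRound(s_4, k_3) = 0xCEE3E
s_6 = InvRound(s_5, k_2) = 0x87C48
s_7 = InvRound(s_6, k_1) = 0x10AAB
s_8 = InvRound(s_7, k_0) = 0x4924F

0x4924F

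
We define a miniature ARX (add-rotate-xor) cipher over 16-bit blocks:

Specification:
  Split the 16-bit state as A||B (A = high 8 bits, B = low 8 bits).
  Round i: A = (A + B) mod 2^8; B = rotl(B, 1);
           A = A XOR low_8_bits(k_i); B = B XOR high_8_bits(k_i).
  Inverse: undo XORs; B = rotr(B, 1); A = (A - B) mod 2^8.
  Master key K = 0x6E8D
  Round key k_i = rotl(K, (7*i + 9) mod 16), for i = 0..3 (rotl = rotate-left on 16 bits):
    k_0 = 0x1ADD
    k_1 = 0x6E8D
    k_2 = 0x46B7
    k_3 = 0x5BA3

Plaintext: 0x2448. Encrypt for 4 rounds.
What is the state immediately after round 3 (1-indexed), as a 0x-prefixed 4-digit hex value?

s_0 = plaintext = 0x2448
s_1 = Round(s_0, k_0) = 0xB18A
s_2 = Round(s_1, k_1) = 0xB67B
s_3 = Round(s_2, k_2) = 0x86B0
s_4 = Round(s_3, k_3) = 0x953A

0x86B0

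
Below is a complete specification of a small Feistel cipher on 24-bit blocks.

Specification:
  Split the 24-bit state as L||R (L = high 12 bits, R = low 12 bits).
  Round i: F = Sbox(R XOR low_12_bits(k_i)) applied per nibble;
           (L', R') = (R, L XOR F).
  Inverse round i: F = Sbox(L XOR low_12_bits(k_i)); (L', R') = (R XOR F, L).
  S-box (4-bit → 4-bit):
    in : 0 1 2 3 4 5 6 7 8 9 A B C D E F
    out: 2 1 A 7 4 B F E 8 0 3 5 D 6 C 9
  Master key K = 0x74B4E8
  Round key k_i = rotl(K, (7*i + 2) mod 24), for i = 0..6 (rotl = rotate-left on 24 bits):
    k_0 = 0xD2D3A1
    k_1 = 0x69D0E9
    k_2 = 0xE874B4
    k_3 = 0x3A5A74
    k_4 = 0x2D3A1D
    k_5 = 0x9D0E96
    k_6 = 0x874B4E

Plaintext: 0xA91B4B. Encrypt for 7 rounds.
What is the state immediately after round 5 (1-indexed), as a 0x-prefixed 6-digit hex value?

0x605479

s_0 = plaintext = 0xA91B4B
s_1 = Round(s_0, k_0) = 0xB4B252
s_2 = Round(s_1, k_1) = 0x25211E
s_3 = Round(s_2, k_2) = 0x11E961
s_4 = Round(s_3, k_3) = 0x961605
s_5 = Round(s_4, k_4) = 0x605479
s_6 = Round(s_5, k_5) = 0x4795CC
s_7 = Round(s_6, k_6) = 0x5CC8F3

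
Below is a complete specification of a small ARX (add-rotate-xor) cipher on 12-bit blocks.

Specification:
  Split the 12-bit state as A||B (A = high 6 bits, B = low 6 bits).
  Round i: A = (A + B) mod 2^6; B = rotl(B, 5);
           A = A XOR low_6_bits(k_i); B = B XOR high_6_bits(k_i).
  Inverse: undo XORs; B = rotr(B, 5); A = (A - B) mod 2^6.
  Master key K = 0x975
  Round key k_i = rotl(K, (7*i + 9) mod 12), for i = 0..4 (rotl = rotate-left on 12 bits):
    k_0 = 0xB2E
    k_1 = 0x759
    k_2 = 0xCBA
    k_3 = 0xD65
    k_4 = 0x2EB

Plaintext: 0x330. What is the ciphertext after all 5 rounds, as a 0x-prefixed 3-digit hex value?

s_0 = plaintext = 0x330
s_1 = Round(s_0, k_0) = 0x4B4
s_2 = Round(s_1, k_1) = 0x7C7
s_3 = Round(s_2, k_2) = 0x711
s_4 = Round(s_3, k_3) = 0x21D
s_5 = Round(s_4, k_4) = 0x3A5

0x3A5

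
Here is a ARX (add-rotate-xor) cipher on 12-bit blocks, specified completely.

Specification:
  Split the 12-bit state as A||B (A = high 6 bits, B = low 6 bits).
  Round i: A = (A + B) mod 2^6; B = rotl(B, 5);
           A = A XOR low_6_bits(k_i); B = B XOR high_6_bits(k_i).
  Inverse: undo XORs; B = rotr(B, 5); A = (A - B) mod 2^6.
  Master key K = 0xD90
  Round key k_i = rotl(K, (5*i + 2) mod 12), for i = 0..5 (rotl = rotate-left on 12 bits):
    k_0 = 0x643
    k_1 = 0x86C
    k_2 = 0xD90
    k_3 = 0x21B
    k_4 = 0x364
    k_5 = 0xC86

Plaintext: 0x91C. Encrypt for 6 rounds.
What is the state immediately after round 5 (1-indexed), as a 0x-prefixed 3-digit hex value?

0xB75

s_0 = plaintext = 0x91C
s_1 = Round(s_0, k_0) = 0x0D7
s_2 = Round(s_1, k_1) = 0xD8A
s_3 = Round(s_2, k_2) = 0x433
s_4 = Round(s_3, k_3) = 0x631
s_5 = Round(s_4, k_4) = 0xB75
s_6 = Round(s_5, k_5) = 0x908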